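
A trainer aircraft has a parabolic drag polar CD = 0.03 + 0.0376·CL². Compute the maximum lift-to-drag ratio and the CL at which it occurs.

(L/D)max = 14.9, at CL = 0.893

For CD = CD0 + K·CL², (L/D)max occurs at CL* = √(CD0/K) and equals 1/(2√(K·CD0)).
(L/D)max = 1/(2√(0.0376 × 0.03)) = 1/(2 × 0.03359) = 14.9
CL* = √(0.03/0.0376) = 0.893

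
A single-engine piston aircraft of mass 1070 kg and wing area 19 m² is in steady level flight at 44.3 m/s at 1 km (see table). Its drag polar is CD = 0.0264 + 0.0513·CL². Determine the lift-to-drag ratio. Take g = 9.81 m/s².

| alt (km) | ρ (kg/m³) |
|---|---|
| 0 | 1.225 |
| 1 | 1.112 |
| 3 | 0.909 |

L/D = 12.8

At 1 km, from the table: ρ = 1.112 kg/m³.
In steady level flight, lift balances weight: W = mg = 1070 × 9.81 = 10497 N.
q = ½ρv² = ½ × 1.112 × 44.3² = 1091 Pa.
CL = W/(q·S) = 10497 / (1091 × 19) = 0.5063.
CD = 0.0264 + 0.0513 × 0.5063² = 0.03955.
L/D = CL/CD = 0.5063 / 0.03955 = 12.8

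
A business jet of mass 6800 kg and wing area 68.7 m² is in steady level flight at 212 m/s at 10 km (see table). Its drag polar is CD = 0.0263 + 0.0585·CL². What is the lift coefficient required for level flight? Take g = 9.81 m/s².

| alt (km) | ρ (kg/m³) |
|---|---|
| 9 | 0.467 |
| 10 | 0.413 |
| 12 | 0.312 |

At 10 km, from the table: ρ = 0.413 kg/m³.
Weight W = mg = 6800 × 9.81 = 66708 N; in level flight L = W.
Dynamic pressure q = 0.5 × 0.413 × 212² = 9281 Pa.
CL = W/(q·S) = 66708 / (9281 × 68.7) = 0.1046.

CL = 0.105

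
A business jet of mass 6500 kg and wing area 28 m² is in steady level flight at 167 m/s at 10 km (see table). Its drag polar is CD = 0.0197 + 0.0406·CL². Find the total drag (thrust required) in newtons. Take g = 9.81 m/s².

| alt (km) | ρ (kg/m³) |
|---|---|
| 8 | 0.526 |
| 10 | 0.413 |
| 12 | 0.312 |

At 10 km, from the table: ρ = 0.413 kg/m³.
Level flight ⇒ L = W = m·g = 6500 × 9.81 = 63765 N.
q = ½ρv² = ½ × 0.413 × 167² = 5759 Pa.
CL = W/(q·S) = 63765 / (5759 × 28) = 0.3954.
CD = 0.0197 + 0.0406 × 0.3954² = 0.02605.
D = q·S·CD = 5759 × 28 × 0.02605 = 4200 N

D = 4200 N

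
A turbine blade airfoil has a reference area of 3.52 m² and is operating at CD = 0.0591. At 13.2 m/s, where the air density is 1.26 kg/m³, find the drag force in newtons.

D = ½ρv²S·CD = ½ × 1.26 × 13.2² × 3.52 × 0.0591 = 22.8 N

D = 22.8 N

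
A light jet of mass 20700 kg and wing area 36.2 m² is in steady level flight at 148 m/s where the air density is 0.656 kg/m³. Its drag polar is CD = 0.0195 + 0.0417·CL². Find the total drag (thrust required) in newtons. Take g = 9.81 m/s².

Weight W = mg = 20700 × 9.81 = 2.0307×10^5 N; in level flight L = W.
q = ½ρv² = ½ × 0.656 × 148² = 7185 Pa.
CL = 2W/(ρv²S) = 2×2.0307×10^5/(0.656×148²×36.2) = 0.7808.
CD = 0.0195 + 0.0417 × 0.7808² = 0.04492.
D = q·S·CD = 7185 × 36.2 × 0.04492 = 11680 N

D = 11700 N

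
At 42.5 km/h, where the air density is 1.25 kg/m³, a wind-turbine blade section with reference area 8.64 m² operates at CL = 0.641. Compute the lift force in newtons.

L = 482 N

Convert speed: v = 42.5 km/h ÷ 3.6 = 11.81 m/s.
Dynamic pressure q = ½ρv² = ½ × 1.25 × 11.81² = 87.11 Pa.
L = q·S·CL = 87.11 × 8.64 × 0.641 = 482 N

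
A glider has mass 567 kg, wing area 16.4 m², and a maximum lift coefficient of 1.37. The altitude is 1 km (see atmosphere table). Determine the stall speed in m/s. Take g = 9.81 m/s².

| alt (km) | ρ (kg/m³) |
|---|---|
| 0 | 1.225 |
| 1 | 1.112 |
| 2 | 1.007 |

V_stall = 21.1 m/s

At 1 km, from the table: ρ = 1.112 kg/m³.
Weight W = mg = 567 × 9.81 = 5562 N.
From L = ½ρV²S·CL,max = W: V_stall = √(2W/(ρSCL,max)) = √(2·5562/(1.112·16.4·1.37))
V_stall = √445.3 = 21.1 m/s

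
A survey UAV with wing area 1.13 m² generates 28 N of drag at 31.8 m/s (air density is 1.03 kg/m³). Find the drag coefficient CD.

CD = 0.0476

From D = ½ρv²S·CD, rearranging gives CD = 2D/(ρv²S).
CD = 2 × 28 / (1.03 × 31.8² × 1.13) = 0.0476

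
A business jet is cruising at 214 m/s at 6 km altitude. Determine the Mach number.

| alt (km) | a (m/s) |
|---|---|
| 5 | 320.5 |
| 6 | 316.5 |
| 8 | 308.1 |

M = 0.676

At 6 km, from the table: a = 316.5 m/s.
M = v/a = 214 / 316.5 = 0.676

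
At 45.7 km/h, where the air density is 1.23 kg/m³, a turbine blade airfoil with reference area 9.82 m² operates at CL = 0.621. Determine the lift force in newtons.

L = 604 N

Convert speed: v = 45.7 km/h ÷ 3.6 = 12.69 m/s.
L = ½ρv²S·CL = ½ × 1.23 × 12.69² × 9.82 × 0.621 = 604 N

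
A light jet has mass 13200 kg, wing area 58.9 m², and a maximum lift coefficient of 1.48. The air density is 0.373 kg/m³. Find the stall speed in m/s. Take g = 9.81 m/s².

V_stall = 89.2 m/s

At stall, lift equals weight: L = W = m·g = 13200 × 9.81 = 1.295×10^5 N.
V_stall = √(2W/(ρ·S·CL,max)) = √(2 × 1.295×10^5 / (0.373 × 58.9 × 1.48))
V_stall = √7965 = 89.2 m/s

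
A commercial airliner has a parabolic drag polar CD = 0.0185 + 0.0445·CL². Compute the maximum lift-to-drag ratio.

For CD = CD0 + K·CL², (L/D)max occurs at CL* = √(CD0/K) and equals 1/(2√(K·CD0)).
(L/D)max = 1/(2√(0.0445 × 0.0185)) = 1/(2 × 0.02869) = 17.4

(L/D)max = 17.4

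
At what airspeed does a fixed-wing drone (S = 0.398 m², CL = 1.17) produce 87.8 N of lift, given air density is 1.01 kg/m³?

L = ½ρv²S·CL ⇒ v = √(2L/(ρ·S·CL))
v = √(2 × 87.8 / (1.01 × 0.398 × 1.17)) = √373.4 = 19.3 m/s

v = 19.3 m/s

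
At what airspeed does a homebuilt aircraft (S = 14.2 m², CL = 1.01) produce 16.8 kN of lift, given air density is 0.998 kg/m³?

v = 48.5 m/s

L = ½ρv²S·CL ⇒ v = √(2L/(ρ·S·CL))
v = √(2 × 16800 / (0.998 × 14.2 × 1.01)) = √2347 = 48.5 m/s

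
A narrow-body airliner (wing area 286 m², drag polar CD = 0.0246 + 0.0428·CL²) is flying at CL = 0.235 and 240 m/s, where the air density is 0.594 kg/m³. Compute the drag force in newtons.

D = 1.32×10^5 N

CD = 0.0246 + 0.0428 × 0.235² = 0.02696
D = ½ρv²S·CD = ½ × 0.594 × 240² × 286 × 0.02696 = 1.32×10^5 N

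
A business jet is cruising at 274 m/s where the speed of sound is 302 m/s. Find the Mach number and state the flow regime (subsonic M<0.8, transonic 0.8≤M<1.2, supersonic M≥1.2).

M = v/a = 274 / 302 = 0.907
M = 0.907 → transonic.

M = 0.907 (transonic)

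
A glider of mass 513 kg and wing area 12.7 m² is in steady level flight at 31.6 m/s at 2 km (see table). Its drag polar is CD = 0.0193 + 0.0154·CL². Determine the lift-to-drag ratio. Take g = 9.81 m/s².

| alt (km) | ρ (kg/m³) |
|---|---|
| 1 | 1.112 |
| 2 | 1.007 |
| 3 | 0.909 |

L/D = 27.3

At 2 km, from the table: ρ = 1.007 kg/m³.
Weight W = mg = 513 × 9.81 = 5032.5 N; in level flight L = W.
q = ½ρv² = ½ × 1.007 × 31.6² = 502.8 Pa.
CL = W/(q·S) = 5032.5 / (502.8 × 12.7) = 0.7882.
CD = 0.0193 + 0.0154 × 0.7882² = 0.02887.
L/D = CL/CD = 0.7882 / 0.02887 = 27.3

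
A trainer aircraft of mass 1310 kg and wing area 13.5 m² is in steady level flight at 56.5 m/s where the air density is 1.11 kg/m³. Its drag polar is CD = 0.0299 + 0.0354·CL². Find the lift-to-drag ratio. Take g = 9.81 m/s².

Weight W = mg = 1310 × 9.81 = 12851 N; in level flight L = W.
Dynamic pressure q = 0.5 × 1.11 × 56.5² = 1772 Pa.
CL = W/(q·S) = 12851 / (1772 × 13.5) = 0.5373.
CD = 0.0299 + 0.0354 × 0.5373² = 0.04012.
L/D = CL/CD = 0.5373 / 0.04012 = 13.4

L/D = 13.4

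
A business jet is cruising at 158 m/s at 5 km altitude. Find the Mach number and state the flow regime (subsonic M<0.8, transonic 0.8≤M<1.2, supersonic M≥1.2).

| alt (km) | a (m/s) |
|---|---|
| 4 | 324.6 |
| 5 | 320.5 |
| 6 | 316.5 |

M = 0.493 (subsonic)

At 5 km, from the table: a = 320.5 m/s.
M = v/a = 158 / 320.5 = 0.493
M = 0.493 → subsonic.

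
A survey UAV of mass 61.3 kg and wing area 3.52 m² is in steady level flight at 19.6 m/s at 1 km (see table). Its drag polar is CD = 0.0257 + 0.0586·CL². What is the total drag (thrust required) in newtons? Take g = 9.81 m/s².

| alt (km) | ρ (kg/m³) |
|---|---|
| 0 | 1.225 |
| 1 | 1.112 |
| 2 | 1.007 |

D = 47.5 N

At 1 km, from the table: ρ = 1.112 kg/m³.
In steady level flight, lift balances weight: W = mg = 61.3 × 9.81 = 601.35 N.
q = ½ρv² = ½ × 1.112 × 19.6² = 213.6 Pa.
CL = W/(q·S) = 601.35 / (213.6 × 3.52) = 0.7998.
CD = 0.0257 + 0.0586 × 0.7998² = 0.06319.
D = q·S·CD = 213.6 × 3.52 × 0.06319 = 47.51 N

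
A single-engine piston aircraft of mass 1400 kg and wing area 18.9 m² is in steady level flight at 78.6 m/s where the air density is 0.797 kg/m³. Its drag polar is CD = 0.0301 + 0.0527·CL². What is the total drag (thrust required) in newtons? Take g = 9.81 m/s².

In steady level flight, lift balances weight: W = mg = 1400 × 9.81 = 13734 N.
Dynamic pressure q = 0.5 × 0.797 × 78.6² = 2462 Pa.
CL = W/(q·S) = 13734 / (2462 × 18.9) = 0.2952.
CD = 0.0301 + 0.0527 × 0.2952² = 0.03469.
D = q·S·CD = 2462 × 18.9 × 0.03469 = 1614 N

D = 1610 N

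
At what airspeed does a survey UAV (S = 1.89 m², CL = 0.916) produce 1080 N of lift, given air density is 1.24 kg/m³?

v = 31.7 m/s

L = ½ρv²S·CL ⇒ v = √(2L/(ρ·S·CL))
v = √(2 × 1080 / (1.24 × 1.89 × 0.916)) = √1006 = 31.7 m/s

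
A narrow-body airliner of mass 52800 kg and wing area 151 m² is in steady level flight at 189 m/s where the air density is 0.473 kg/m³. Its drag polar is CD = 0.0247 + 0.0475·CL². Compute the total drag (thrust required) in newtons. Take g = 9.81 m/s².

In steady level flight, lift balances weight: W = mg = 52800 × 9.81 = 5.1797×10^5 N.
q = ½ρv² = ½ × 0.473 × 189² = 8448 Pa.
CL = W/(q·S) = 5.1797×10^5 / (8448 × 151) = 0.406.
CD = 0.0247 + 0.0475 × 0.406² = 0.03253.
D = q·S·CD = 8448 × 151 × 0.03253 = 41500 N

D = 41500 N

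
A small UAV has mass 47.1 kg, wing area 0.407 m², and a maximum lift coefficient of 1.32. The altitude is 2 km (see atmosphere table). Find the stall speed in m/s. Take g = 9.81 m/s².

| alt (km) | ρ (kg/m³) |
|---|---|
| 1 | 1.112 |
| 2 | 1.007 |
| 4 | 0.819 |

At 2 km, from the table: ρ = 1.007 kg/m³.
Stall occurs when L = W at CL,max. W = mg = 47.1 × 9.81 = 462.1 N.
V_stall = √(2W/(ρ·S·CL,max)) = √(2 × 462.1 / (1.007 × 0.407 × 1.32))
V_stall = √1708 = 41.3 m/s

V_stall = 41.3 m/s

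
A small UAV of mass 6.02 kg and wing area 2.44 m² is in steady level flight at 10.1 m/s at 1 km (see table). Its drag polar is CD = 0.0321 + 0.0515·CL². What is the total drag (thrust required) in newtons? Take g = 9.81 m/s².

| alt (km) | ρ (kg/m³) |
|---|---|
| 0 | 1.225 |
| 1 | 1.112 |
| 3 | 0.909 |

At 1 km, from the table: ρ = 1.112 kg/m³.
Level flight ⇒ L = W = m·g = 6.02 × 9.81 = 59.056 N.
q = ½ρv² = ½ × 1.112 × 10.1² = 56.72 Pa.
CL = W/(q·S) = 59.056 / (56.72 × 2.44) = 0.4267.
CD = 0.0321 + 0.0515 × 0.4267² = 0.04148.
D = q·S·CD = 56.72 × 2.44 × 0.04148 = 5.74 N

D = 5.74 N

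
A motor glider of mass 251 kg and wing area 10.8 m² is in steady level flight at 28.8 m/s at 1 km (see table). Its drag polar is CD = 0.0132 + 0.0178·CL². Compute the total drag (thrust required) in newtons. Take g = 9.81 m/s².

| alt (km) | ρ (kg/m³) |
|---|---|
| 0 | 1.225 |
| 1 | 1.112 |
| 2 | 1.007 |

D = 87.4 N

At 1 km, from the table: ρ = 1.112 kg/m³.
In steady level flight, lift balances weight: W = mg = 251 × 9.81 = 2462.3 N.
Dynamic pressure q = 0.5 × 1.112 × 28.8² = 461.2 Pa.
CL = W/(q·S) = 2462.3 / (461.2 × 10.8) = 0.4944.
CD = 0.0132 + 0.0178 × 0.4944² = 0.01755.
D = q·S·CD = 461.2 × 10.8 × 0.01755 = 87.41 N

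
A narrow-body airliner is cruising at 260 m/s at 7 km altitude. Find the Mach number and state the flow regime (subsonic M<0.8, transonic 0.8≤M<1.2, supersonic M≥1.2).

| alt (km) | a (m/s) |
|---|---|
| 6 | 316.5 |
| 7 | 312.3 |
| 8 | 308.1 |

At 7 km, from the table: a = 312.3 m/s.
M = v/a = 260 / 312.3 = 0.833
M = 0.833 → transonic.

M = 0.833 (transonic)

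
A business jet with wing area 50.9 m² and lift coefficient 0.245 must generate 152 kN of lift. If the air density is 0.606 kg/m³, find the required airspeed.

v = 201 m/s

L = ½ρv²S·CL ⇒ v = √(2L/(ρ·S·CL))
v = √(2 × 1.52×10^5 / (0.606 × 50.9 × 0.245)) = √40230 = 201 m/s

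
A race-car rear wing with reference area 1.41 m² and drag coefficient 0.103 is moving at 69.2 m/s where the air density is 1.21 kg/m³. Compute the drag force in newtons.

D = 421 N

Dynamic pressure q = ½ρv² = ½ × 1.21 × 69.2² = 2897 Pa.
D = q·S·CD = 2897 × 1.41 × 0.103 = 421 N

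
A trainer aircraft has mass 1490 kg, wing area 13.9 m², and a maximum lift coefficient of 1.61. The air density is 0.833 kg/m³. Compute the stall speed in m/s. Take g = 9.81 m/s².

V_stall = 39.6 m/s

Weight W = mg = 1490 × 9.81 = 14620 N.
From L = ½ρV²S·CL,max = W: V_stall = √(2W/(ρSCL,max)) = √(2·14620/(0.833·13.9·1.61))
V_stall = √1568 = 39.6 m/s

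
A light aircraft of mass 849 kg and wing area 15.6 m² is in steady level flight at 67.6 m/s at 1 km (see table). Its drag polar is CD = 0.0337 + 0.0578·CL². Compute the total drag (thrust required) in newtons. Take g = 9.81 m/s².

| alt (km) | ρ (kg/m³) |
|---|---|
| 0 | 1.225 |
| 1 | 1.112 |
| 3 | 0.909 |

At 1 km, from the table: ρ = 1.112 kg/m³.
Weight W = mg = 849 × 9.81 = 8328.7 N; in level flight L = W.
q = ½ρv² = ½ × 1.112 × 67.6² = 2541 Pa.
CL = W/(q·S) = 8328.7 / (2541 × 15.6) = 0.2101.
CD = 0.0337 + 0.0578 × 0.2101² = 0.03625.
D = q·S·CD = 2541 × 15.6 × 0.03625 = 1437 N

D = 1440 N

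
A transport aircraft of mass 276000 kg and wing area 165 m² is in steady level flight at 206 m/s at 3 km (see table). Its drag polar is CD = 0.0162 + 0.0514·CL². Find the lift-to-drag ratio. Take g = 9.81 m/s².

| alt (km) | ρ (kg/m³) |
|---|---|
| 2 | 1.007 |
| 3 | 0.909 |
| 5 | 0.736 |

At 3 km, from the table: ρ = 0.909 kg/m³.
In steady level flight, lift balances weight: W = mg = 276000 × 9.81 = 2.7076×10^6 N.
Dynamic pressure q = 0.5 × 0.909 × 206² = 19290 Pa.
CL = 2W/(ρv²S) = 2×2.7076×10^6/(0.909×206²×165) = 0.8508.
CD = 0.0162 + 0.0514 × 0.8508² = 0.05341.
L/D = CL/CD = 0.8508 / 0.05341 = 15.9

L/D = 15.9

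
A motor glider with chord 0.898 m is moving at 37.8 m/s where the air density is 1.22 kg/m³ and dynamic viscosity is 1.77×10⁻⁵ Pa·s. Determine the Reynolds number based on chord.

Re = ρ·v·c/μ = 1.22 × 37.8 × 0.898 / (1.77×10⁻⁵) = 2.34×10^6

Re = 2.34×10^6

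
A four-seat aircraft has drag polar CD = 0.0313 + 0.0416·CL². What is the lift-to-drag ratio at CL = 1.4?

L/D = 12.4

CD = 0.0313 + 0.0416 × 1.4² = 0.1128
L/D = CL/CD = 1.4 / 0.1128 = 12.4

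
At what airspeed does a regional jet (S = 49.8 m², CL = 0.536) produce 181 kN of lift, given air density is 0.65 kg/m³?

L = ½ρv²S·CL ⇒ v = √(2L/(ρ·S·CL))
v = √(2 × 1.81×10^5 / (0.65 × 49.8 × 0.536)) = √20860 = 144 m/s

v = 144 m/s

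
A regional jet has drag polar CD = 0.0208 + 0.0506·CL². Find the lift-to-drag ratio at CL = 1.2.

CD = 0.0208 + 0.0506 × 1.2² = 0.09366
L/D = CL/CD = 1.2 / 0.09366 = 12.8

L/D = 12.8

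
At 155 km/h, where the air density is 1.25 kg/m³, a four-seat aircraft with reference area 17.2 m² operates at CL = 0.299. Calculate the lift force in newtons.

L = 5960 N

Convert speed: v = 155 km/h ÷ 3.6 = 43.06 m/s.
Dynamic pressure q = ½ρv² = ½ × 1.25 × 43.06² = 1159 Pa.
L = q·S·CL = 1159 × 17.2 × 0.299 = 5960 N ≈ 5.96 kN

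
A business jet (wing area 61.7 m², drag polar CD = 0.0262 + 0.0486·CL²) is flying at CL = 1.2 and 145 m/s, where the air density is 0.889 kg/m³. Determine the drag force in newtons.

D = 55500 N

CD = 0.0262 + 0.0486 × 1.2² = 0.09618
D = ½ρv²S·CD = ½ × 0.889 × 145² × 61.7 × 0.09618 = 55500 N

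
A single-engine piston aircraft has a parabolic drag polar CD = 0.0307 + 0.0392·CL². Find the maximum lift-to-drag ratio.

For CD = CD0 + K·CL², (L/D)max occurs at CL* = √(CD0/K) and equals 1/(2√(K·CD0)).
(L/D)max = 1/(2√(0.0392 × 0.0307)) = 1/(2 × 0.03469) = 14.4

(L/D)max = 14.4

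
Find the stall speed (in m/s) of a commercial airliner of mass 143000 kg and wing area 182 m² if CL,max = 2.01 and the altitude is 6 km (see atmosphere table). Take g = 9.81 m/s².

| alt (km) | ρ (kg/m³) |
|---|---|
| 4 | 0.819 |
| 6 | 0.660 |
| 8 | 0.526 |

V_stall = 108 m/s

At 6 km, from the table: ρ = 0.660 kg/m³.
Stall occurs when L = W at CL,max. W = mg = 143000 × 9.81 = 1.403×10^6 N.
From L = ½ρV²S·CL,max = W: V_stall = √(2W/(ρSCL,max)) = √(2·1.403×10^6/(0.66·182·2.01))
V_stall = √11620 = 108 m/s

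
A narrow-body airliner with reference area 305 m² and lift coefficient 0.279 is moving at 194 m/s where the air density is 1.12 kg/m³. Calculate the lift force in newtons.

L = 1.79×10^6 N

L = ½ρv²S·CL = ½ × 1.12 × 194² × 305 × 0.279 = 1.79×10^6 N ≈ 1790 kN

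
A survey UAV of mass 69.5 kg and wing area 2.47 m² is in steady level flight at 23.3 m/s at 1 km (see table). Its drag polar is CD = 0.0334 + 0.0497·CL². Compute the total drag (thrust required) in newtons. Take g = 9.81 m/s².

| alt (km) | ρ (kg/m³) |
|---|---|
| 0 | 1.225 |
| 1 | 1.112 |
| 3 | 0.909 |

D = 55.9 N

At 1 km, from the table: ρ = 1.112 kg/m³.
In steady level flight, lift balances weight: W = mg = 69.5 × 9.81 = 681.8 N.
q = ½ρv² = ½ × 1.112 × 23.3² = 301.8 Pa.
CL = W/(q·S) = 681.8 / (301.8 × 2.47) = 0.9145.
CD = 0.0334 + 0.0497 × 0.9145² = 0.07496.
D = q·S·CD = 301.8 × 2.47 × 0.07496 = 55.89 N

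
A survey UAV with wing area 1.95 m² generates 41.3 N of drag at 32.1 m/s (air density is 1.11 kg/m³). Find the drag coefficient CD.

CD = 0.037

From D = ½ρv²S·CD, rearranging gives CD = 2D/(ρv²S).
CD = 2 × 41.3 / (1.11 × 32.1² × 1.95) = 0.037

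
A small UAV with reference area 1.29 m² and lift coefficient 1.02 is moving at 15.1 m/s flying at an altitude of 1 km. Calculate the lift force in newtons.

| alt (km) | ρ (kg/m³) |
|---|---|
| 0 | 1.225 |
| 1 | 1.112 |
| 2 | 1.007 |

L = 167 N

At 1 km, from the table: ρ = 1.112 kg/m³.
Dynamic pressure q = ½ρv² = ½ × 1.112 × 15.1² = 126.8 Pa.
L = q·S·CL = 126.8 × 1.29 × 1.02 = 167 N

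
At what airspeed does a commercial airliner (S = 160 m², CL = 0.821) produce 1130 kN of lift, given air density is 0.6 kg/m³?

v = 169 m/s

L = ½ρv²S·CL ⇒ v = √(2L/(ρ·S·CL))
v = √(2 × 1.13×10^6 / (0.6 × 160 × 0.821)) = √28670 = 169 m/s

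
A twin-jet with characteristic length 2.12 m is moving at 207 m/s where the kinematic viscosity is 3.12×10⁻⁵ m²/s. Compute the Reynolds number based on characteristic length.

Re = 1.41×10^7

Re = v·c/ν = 207 × 2.12 / (3.12×10⁻⁵) = 1.41×10^7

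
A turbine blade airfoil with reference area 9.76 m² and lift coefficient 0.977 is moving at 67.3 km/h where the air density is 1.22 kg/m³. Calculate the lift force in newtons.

Convert speed: v = 67.3 km/h ÷ 3.6 = 18.69 m/s.
Dynamic pressure q = ½ρv² = ½ × 1.22 × 18.69² = 213.2 Pa.
L = q·S·CL = 213.2 × 9.76 × 0.977 = 2030 N

L = 2030 N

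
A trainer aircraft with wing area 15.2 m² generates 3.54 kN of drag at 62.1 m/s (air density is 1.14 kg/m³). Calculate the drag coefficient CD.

CD = 0.106

From D = ½ρv²S·CD, rearranging gives CD = 2D/(ρv²S).
CD = 2 × 3540 / (1.14 × 62.1² × 15.2) = 0.106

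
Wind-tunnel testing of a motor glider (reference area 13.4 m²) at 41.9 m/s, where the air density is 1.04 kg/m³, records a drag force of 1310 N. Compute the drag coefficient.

From D = ½ρv²S·CD, rearranging gives CD = 2D/(ρv²S).
CD = 2 × 1310 / (1.04 × 41.9² × 13.4) = 0.107

CD = 0.107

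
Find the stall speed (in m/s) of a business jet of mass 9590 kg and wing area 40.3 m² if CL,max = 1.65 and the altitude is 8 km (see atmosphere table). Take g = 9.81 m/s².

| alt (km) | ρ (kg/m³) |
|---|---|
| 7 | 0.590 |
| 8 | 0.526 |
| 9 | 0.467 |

At 8 km, from the table: ρ = 0.526 kg/m³.
At stall, lift equals weight: L = W = m·g = 9590 × 9.81 = 94080 N.
From L = ½ρV²S·CL,max = W: V_stall = √(2W/(ρSCL,max)) = √(2·94080/(0.526·40.3·1.65))
V_stall = √5380 = 73.3 m/s

V_stall = 73.3 m/s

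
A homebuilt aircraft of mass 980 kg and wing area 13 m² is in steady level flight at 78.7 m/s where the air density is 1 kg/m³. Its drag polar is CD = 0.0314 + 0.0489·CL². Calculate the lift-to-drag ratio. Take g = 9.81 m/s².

Weight W = mg = 980 × 9.81 = 9613.8 N; in level flight L = W.
Dynamic pressure q = 0.5 × 1 × 78.7² = 3097 Pa.
CL = 2W/(ρv²S) = 2×9613.8/(1×78.7²×13) = 0.2388.
CD = 0.0314 + 0.0489 × 0.2388² = 0.03419.
L/D = CL/CD = 0.2388 / 0.03419 = 6.98

L/D = 6.98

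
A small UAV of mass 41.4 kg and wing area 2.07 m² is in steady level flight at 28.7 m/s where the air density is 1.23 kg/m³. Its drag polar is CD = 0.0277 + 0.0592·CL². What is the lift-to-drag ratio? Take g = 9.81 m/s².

L/D = 10.6

Level flight ⇒ L = W = m·g = 41.4 × 9.81 = 406.13 N.
Dynamic pressure q = 0.5 × 1.23 × 28.7² = 506.6 Pa.
CL = 2W/(ρv²S) = 2×406.13/(1.23×28.7²×2.07) = 0.3873.
CD = 0.0277 + 0.0592 × 0.3873² = 0.03658.
L/D = CL/CD = 0.3873 / 0.03658 = 10.6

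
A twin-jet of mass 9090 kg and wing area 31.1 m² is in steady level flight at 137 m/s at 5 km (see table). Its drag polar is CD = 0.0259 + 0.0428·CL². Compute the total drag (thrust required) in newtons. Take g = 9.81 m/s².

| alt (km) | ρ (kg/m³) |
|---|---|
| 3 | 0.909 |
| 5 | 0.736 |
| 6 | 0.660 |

At 5 km, from the table: ρ = 0.736 kg/m³.
Level flight ⇒ L = W = m·g = 9090 × 9.81 = 89173 N.
Dynamic pressure q = 0.5 × 0.736 × 137² = 6907 Pa.
CL = 2W/(ρv²S) = 2×89173/(0.736×137²×31.1) = 0.4151.
CD = 0.0259 + 0.0428 × 0.4151² = 0.03328.
D = q·S·CD = 6907 × 31.1 × 0.03328 = 7148 N

D = 7150 N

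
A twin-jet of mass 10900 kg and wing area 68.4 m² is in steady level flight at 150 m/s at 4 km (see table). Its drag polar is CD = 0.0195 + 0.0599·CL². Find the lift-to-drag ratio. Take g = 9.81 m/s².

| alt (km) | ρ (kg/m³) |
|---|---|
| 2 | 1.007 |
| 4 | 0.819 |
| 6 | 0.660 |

At 4 km, from the table: ρ = 0.819 kg/m³.
Level flight ⇒ L = W = m·g = 10900 × 9.81 = 1.0693×10^5 N.
Dynamic pressure q = 0.5 × 0.819 × 150² = 9214 Pa.
Required CL = L/(qS) = 1.0693×10^5/(9214·68.4) = 0.1697.
CD = 0.0195 + 0.0599 × 0.1697² = 0.02122.
L/D = CL/CD = 0.1697 / 0.02122 = 7.99

L/D = 7.99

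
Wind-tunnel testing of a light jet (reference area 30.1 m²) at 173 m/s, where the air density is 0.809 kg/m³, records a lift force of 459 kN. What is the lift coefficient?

CL = 1.26

From L = ½ρv²S·CL, rearranging gives CL = 2L/(ρv²S).
CL = 2 × 4.59×10^5 / (0.809 × 173² × 30.1) = 1.26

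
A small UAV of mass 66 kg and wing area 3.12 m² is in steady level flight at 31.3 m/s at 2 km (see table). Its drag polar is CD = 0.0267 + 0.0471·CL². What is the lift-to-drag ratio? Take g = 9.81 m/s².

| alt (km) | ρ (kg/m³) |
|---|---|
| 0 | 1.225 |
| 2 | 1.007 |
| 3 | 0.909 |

L/D = 12

At 2 km, from the table: ρ = 1.007 kg/m³.
Weight W = mg = 66 × 9.81 = 647.46 N; in level flight L = W.
q = ½ρv² = ½ × 1.007 × 31.3² = 493.3 Pa.
CL = W/(q·S) = 647.46 / (493.3 × 3.12) = 0.4207.
CD = 0.0267 + 0.0471 × 0.4207² = 0.03504.
L/D = CL/CD = 0.4207 / 0.03504 = 12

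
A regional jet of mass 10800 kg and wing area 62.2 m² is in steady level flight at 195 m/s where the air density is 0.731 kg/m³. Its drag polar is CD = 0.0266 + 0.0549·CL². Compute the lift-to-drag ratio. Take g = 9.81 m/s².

Level flight ⇒ L = W = m·g = 10800 × 9.81 = 1.0595×10^5 N.
Dynamic pressure q = 0.5 × 0.731 × 195² = 13900 Pa.
Required CL = L/(qS) = 1.0595×10^5/(13900·62.2) = 0.1226.
CD = 0.0266 + 0.0549 × 0.1226² = 0.02742.
L/D = CL/CD = 0.1226 / 0.02742 = 4.47

L/D = 4.47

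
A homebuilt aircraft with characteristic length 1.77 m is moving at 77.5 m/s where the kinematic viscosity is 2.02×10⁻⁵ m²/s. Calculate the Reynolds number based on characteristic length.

Re = v·c/ν = 77.5 × 1.77 / (2.02×10⁻⁵) = 6.79×10^6

Re = 6.79×10^6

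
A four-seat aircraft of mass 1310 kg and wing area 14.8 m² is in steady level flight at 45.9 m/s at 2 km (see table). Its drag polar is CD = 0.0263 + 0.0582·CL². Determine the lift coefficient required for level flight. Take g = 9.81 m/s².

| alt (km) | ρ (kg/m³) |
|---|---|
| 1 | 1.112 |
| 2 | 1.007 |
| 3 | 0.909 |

At 2 km, from the table: ρ = 1.007 kg/m³.
Level flight ⇒ L = W = m·g = 1310 × 9.81 = 12851 N.
Dynamic pressure q = 0.5 × 1.007 × 45.9² = 1061 Pa.
Required CL = L/(qS) = 12851/(1061·14.8) = 0.8186.

CL = 0.819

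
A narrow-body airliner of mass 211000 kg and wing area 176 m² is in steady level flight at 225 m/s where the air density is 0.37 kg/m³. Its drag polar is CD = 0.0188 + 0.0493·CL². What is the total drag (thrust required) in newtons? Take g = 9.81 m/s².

D = 1.59×10^5 N

In steady level flight, lift balances weight: W = mg = 211000 × 9.81 = 2.0699×10^6 N.
Dynamic pressure q = 0.5 × 0.37 × 225² = 9366 Pa.
Required CL = L/(qS) = 2.0699×10^6/(9366·176) = 1.256.
CD = 0.0188 + 0.0493 × 1.256² = 0.09654.
D = q·S·CD = 9366 × 176 × 0.09654 = 1.591×10^5 N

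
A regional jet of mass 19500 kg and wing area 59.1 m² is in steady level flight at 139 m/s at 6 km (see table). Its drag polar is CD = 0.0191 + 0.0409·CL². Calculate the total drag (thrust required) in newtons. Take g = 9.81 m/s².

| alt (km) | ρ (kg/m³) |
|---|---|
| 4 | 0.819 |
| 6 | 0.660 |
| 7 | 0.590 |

At 6 km, from the table: ρ = 0.660 kg/m³.
Level flight ⇒ L = W = m·g = 19500 × 9.81 = 1.913×10^5 N.
q = ½ρv² = ½ × 0.66 × 139² = 6376 Pa.
Required CL = L/(qS) = 1.913×10^5/(6376·59.1) = 0.5077.
CD = 0.0191 + 0.0409 × 0.5077² = 0.02964.
D = q·S·CD = 6376 × 59.1 × 0.02964 = 11170 N

D = 11200 N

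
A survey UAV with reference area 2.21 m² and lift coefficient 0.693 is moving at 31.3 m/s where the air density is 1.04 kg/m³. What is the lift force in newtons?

Dynamic pressure q = ½ρv² = ½ × 1.04 × 31.3² = 509.4 Pa.
L = q·S·CL = 509.4 × 2.21 × 0.693 = 780 N

L = 780 N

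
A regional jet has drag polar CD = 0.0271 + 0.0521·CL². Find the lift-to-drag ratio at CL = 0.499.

L/D = 12.5

CD = 0.0271 + 0.0521 × 0.499² = 0.04007
L/D = CL/CD = 0.499 / 0.04007 = 12.5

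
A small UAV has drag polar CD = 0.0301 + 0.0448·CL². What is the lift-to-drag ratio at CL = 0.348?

CD = 0.0301 + 0.0448 × 0.348² = 0.03553
L/D = CL/CD = 0.348 / 0.03553 = 9.8

L/D = 9.8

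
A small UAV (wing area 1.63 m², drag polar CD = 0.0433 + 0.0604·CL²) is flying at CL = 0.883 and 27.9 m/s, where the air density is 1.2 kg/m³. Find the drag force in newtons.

D = 68.8 N

CD = 0.0433 + 0.0604 × 0.883² = 0.09039
D = ½ρv²S·CD = ½ × 1.2 × 27.9² × 1.63 × 0.09039 = 68.8 N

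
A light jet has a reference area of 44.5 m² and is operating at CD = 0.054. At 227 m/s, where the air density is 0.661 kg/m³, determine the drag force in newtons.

D = 40900 N

D = ½ρv²S·CD = ½ × 0.661 × 227² × 44.5 × 0.054 = 40900 N ≈ 40.9 kN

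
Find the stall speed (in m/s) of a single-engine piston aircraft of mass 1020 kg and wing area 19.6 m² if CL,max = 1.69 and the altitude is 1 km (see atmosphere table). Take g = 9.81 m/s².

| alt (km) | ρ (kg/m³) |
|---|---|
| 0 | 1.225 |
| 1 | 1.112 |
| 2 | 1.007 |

At 1 km, from the table: ρ = 1.112 kg/m³.
Weight W = mg = 1020 × 9.81 = 10010 N.
From L = ½ρV²S·CL,max = W: V_stall = √(2W/(ρSCL,max)) = √(2·10010/(1.112·19.6·1.69))
V_stall = √543.3 = 23.3 m/s

V_stall = 23.3 m/s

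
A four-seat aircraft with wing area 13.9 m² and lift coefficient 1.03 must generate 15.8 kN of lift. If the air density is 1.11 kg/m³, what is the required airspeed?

L = ½ρv²S·CL ⇒ v = √(2L/(ρ·S·CL))
v = √(2 × 15800 / (1.11 × 13.9 × 1.03)) = √1988 = 44.6 m/s

v = 44.6 m/s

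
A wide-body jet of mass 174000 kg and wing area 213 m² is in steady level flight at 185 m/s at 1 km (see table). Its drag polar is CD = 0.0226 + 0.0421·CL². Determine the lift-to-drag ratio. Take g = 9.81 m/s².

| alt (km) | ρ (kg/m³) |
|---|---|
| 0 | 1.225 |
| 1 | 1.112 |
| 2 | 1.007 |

At 1 km, from the table: ρ = 1.112 kg/m³.
Level flight ⇒ L = W = m·g = 174000 × 9.81 = 1.7069×10^6 N.
Dynamic pressure q = 0.5 × 1.112 × 185² = 19030 Pa.
Required CL = L/(qS) = 1.7069×10^6/(19030·213) = 0.4211.
CD = 0.0226 + 0.0421 × 0.4211² = 0.03007.
L/D = CL/CD = 0.4211 / 0.03007 = 14

L/D = 14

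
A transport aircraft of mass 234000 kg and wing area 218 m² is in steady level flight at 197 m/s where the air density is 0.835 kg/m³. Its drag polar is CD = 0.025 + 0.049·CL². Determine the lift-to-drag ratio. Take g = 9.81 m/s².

L/D = 14.2

Level flight ⇒ L = W = m·g = 234000 × 9.81 = 2.2955×10^6 N.
q = ½ρv² = ½ × 0.835 × 197² = 16200 Pa.
CL = 2W/(ρv²S) = 2×2.2955×10^6/(0.835×197²×218) = 0.6499.
CD = 0.025 + 0.049 × 0.6499² = 0.0457.
L/D = CL/CD = 0.6499 / 0.0457 = 14.2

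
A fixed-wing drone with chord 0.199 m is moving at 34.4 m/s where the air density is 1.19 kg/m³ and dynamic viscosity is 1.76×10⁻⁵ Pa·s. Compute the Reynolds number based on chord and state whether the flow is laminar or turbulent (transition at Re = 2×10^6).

Re = ρ·v·c/μ = 1.19 × 34.4 × 0.199 / (1.76×10⁻⁵) = 4.63×10^5
Since 4.63×10^5 < 2×10^6, the flow is laminar.

Re = 4.63×10^5 (laminar)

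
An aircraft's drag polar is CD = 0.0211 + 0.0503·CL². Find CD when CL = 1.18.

CD = 0.0911

CD = 0.0211 + 0.0503 × 1.18² = 0.0211 + 0.07004 = 0.0911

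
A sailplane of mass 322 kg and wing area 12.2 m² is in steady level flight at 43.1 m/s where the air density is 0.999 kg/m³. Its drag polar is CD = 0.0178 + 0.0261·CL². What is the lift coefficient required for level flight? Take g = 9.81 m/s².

CL = 0.279

Level flight ⇒ L = W = m·g = 322 × 9.81 = 3158.8 N.
Dynamic pressure q = 0.5 × 0.999 × 43.1² = 927.9 Pa.
CL = W/(q·S) = 3158.8 / (927.9 × 12.2) = 0.279.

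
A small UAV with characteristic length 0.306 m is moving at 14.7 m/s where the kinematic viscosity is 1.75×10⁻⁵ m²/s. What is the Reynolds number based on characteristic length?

Re = 2.57×10^5

Re = v·c/ν = 14.7 × 0.306 / (1.75×10⁻⁵) = 2.57×10^5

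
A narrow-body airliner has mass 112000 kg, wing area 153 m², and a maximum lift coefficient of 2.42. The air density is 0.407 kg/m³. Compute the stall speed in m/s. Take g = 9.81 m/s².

V_stall = 121 m/s

Stall occurs when L = W at CL,max. W = mg = 112000 × 9.81 = 1.099×10^6 N.
From L = ½ρV²S·CL,max = W: V_stall = √(2W/(ρSCL,max)) = √(2·1.099×10^6/(0.407·153·2.42))
V_stall = √14580 = 121 m/s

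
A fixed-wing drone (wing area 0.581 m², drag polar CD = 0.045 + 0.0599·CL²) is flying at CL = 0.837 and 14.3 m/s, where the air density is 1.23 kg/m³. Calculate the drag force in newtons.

CD = 0.045 + 0.0599 × 0.837² = 0.08696
D = ½ρv²S·CD = ½ × 1.23 × 14.3² × 0.581 × 0.08696 = 6.35 N

D = 6.35 N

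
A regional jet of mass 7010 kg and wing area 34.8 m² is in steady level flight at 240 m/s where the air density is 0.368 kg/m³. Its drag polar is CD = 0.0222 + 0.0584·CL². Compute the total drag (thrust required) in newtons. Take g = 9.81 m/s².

D = 8940 N

In steady level flight, lift balances weight: W = mg = 7010 × 9.81 = 68768 N.
q = ½ρv² = ½ × 0.368 × 240² = 10600 Pa.
CL = 2W/(ρv²S) = 2×68768/(0.368×240²×34.8) = 0.1865.
CD = 0.0222 + 0.0584 × 0.1865² = 0.02423.
D = q·S·CD = 10600 × 34.8 × 0.02423 = 8937 N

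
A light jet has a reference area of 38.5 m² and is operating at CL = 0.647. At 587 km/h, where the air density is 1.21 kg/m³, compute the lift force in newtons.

Convert speed: v = 587 km/h ÷ 3.6 = 163.1 m/s.
L = ½ρv²S·CL = ½ × 1.21 × 163.1² × 38.5 × 0.647 = 4.01×10^5 N ≈ 401 kN

L = 4.01×10^5 N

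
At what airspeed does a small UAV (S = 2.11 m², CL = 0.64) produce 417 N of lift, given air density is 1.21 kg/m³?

v = 22.6 m/s

L = ½ρv²S·CL ⇒ v = √(2L/(ρ·S·CL))
v = √(2 × 417 / (1.21 × 2.11 × 0.64)) = √510.4 = 22.6 m/s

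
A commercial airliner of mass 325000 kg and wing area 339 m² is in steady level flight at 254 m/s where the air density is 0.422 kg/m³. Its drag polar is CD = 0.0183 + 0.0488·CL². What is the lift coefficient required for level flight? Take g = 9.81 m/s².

Level flight ⇒ L = W = m·g = 325000 × 9.81 = 3.1882×10^6 N.
Dynamic pressure q = 0.5 × 0.422 × 254² = 13610 Pa.
CL = W/(q·S) = 3.1882×10^6 / (13610 × 339) = 0.6909.

CL = 0.691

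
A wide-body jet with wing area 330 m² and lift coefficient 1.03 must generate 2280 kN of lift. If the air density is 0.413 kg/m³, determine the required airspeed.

L = ½ρv²S·CL ⇒ v = √(2L/(ρ·S·CL))
v = √(2 × 2.28×10^6 / (0.413 × 330 × 1.03)) = √32480 = 180 m/s

v = 180 m/s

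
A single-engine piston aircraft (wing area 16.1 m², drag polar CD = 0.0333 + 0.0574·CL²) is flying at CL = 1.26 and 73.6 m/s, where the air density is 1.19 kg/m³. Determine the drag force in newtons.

CD = 0.0333 + 0.0574 × 1.26² = 0.1244
D = ½ρv²S·CD = ½ × 1.19 × 73.6² × 16.1 × 0.1244 = 6460 N

D = 6460 N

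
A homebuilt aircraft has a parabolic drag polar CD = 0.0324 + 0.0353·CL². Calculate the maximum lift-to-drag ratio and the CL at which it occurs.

(L/D)max = 14.8, at CL = 0.958

For CD = CD0 + K·CL², (L/D)max occurs at CL* = √(CD0/K) and equals 1/(2√(K·CD0)).
(L/D)max = 1/(2√(0.0353 × 0.0324)) = 1/(2 × 0.03382) = 14.8
CL* = √(0.0324/0.0353) = 0.958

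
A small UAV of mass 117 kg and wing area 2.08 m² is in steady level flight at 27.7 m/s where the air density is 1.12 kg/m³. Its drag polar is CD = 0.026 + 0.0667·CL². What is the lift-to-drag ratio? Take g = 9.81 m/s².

Level flight ⇒ L = W = m·g = 117 × 9.81 = 1147.8 N.
Dynamic pressure q = 0.5 × 1.12 × 27.7² = 429.7 Pa.
Required CL = L/(qS) = 1147.8/(429.7·2.08) = 1.284.
CD = 0.026 + 0.0667 × 1.284² = 0.136.
L/D = CL/CD = 1.284 / 0.136 = 9.44

L/D = 9.44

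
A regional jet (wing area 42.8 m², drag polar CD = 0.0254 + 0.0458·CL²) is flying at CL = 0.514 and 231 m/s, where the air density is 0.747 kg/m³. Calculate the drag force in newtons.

CD = 0.0254 + 0.0458 × 0.514² = 0.0375
D = ½ρv²S·CD = ½ × 0.747 × 231² × 42.8 × 0.0375 = 32000 N

D = 32000 N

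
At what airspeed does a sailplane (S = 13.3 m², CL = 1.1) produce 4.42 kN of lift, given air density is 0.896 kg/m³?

v = 26 m/s

L = ½ρv²S·CL ⇒ v = √(2L/(ρ·S·CL))
v = √(2 × 4420 / (0.896 × 13.3 × 1.1)) = √674.4 = 26 m/s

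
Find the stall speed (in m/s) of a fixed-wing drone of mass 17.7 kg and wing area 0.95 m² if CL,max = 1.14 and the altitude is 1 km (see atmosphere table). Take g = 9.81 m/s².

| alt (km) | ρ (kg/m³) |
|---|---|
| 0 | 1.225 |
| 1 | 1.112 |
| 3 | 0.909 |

At 1 km, from the table: ρ = 1.112 kg/m³.
Weight W = mg = 17.7 × 9.81 = 173.6 N.
From L = ½ρV²S·CL,max = W: V_stall = √(2W/(ρSCL,max)) = √(2·173.6/(1.112·0.95·1.14))
V_stall = √288.4 = 17 m/s

V_stall = 17 m/s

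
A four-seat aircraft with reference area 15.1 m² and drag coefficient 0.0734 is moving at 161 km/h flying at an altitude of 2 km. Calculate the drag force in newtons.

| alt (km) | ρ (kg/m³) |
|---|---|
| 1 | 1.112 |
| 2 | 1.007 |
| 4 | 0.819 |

D = 1120 N

At 2 km, from the table: ρ = 1.007 kg/m³.
Convert speed: v = 161 km/h ÷ 3.6 = 44.72 m/s.
Dynamic pressure q = ½ρv² = ½ × 1.007 × 44.72² = 1007 Pa.
D = q·S·CD = 1007 × 15.1 × 0.0734 = 1120 N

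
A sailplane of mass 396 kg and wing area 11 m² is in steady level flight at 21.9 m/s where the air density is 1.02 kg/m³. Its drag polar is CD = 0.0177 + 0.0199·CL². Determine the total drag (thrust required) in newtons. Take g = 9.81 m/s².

D = 159 N

Level flight ⇒ L = W = m·g = 396 × 9.81 = 3884.8 N.
q = ½ρv² = ½ × 1.02 × 21.9² = 244.6 Pa.
Required CL = L/(qS) = 3884.8/(244.6·11) = 1.444.
CD = 0.0177 + 0.0199 × 1.444² = 0.05918.
D = q·S·CD = 244.6 × 11 × 0.05918 = 159.2 N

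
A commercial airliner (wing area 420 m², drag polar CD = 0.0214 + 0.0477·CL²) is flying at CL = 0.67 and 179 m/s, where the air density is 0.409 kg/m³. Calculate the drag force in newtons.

CD = 0.0214 + 0.0477 × 0.67² = 0.04281
D = ½ρv²S·CD = ½ × 0.409 × 179² × 420 × 0.04281 = 1.18×10^5 N

D = 1.18×10^5 N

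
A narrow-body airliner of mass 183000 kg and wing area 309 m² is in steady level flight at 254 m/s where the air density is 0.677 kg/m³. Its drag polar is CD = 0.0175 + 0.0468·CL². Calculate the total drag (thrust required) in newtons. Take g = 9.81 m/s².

Weight W = mg = 183000 × 9.81 = 1.7952×10^6 N; in level flight L = W.
Dynamic pressure q = 0.5 × 0.677 × 254² = 21840 Pa.
CL = W/(q·S) = 1.7952×10^6 / (21840 × 309) = 0.266.
CD = 0.0175 + 0.0468 × 0.266² = 0.02081.
D = q·S·CD = 21840 × 309 × 0.02081 = 1.404×10^5 N

D = 1.4×10^5 N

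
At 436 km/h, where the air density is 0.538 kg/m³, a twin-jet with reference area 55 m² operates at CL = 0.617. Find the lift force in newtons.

Convert speed: v = 436 km/h ÷ 3.6 = 121.1 m/s.
Dynamic pressure q = ½ρv² = ½ × 0.538 × 121.1² = 3946 Pa.
L = q·S·CL = 3946 × 55 × 0.617 = 1.34×10^5 N ≈ 134 kN

L = 1.34×10^5 N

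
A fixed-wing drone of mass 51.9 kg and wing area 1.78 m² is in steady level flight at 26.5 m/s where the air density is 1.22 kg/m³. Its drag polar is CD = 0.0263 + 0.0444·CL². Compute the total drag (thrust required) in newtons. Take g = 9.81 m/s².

In steady level flight, lift balances weight: W = mg = 51.9 × 9.81 = 509.14 N.
Dynamic pressure q = 0.5 × 1.22 × 26.5² = 428.4 Pa.
CL = W/(q·S) = 509.14 / (428.4 × 1.78) = 0.6677.
CD = 0.0263 + 0.0444 × 0.6677² = 0.0461.
D = q·S·CD = 428.4 × 1.78 × 0.0461 = 35.15 N

D = 35.1 N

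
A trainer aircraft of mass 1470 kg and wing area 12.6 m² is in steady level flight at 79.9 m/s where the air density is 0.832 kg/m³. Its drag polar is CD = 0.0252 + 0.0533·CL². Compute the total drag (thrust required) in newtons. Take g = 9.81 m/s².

D = 1170 N

In steady level flight, lift balances weight: W = mg = 1470 × 9.81 = 14421 N.
q = ½ρv² = ½ × 0.832 × 79.9² = 2656 Pa.
CL = 2W/(ρv²S) = 2×14421/(0.832×79.9²×12.6) = 0.431.
CD = 0.0252 + 0.0533 × 0.431² = 0.0351.
D = q·S·CD = 2656 × 12.6 × 0.0351 = 1174 N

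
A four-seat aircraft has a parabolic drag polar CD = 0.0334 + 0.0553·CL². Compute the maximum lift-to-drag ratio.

For CD = CD0 + K·CL², (L/D)max occurs at CL* = √(CD0/K) and equals 1/(2√(K·CD0)).
(L/D)max = 1/(2√(0.0553 × 0.0334)) = 1/(2 × 0.04298) = 11.6

(L/D)max = 11.6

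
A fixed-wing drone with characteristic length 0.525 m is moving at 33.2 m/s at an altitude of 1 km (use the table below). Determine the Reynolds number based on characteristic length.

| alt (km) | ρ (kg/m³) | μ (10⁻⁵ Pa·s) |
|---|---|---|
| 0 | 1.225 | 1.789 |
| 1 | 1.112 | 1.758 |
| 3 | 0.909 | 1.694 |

At 1 km, from the table: ρ = 1.112 kg/m³, μ = 1.758×10⁻⁵ Pa·s.
Re = ρ·v·c/μ = 1.112 × 33.2 × 0.525 / (1.758×10⁻⁵) = 1.1×10^6

Re = 1.1×10^6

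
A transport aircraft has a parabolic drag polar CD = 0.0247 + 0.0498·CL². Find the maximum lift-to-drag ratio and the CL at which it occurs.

(L/D)max = 14.3, at CL = 0.704

For CD = CD0 + K·CL², (L/D)max occurs at CL* = √(CD0/K) and equals 1/(2√(K·CD0)).
(L/D)max = 1/(2√(0.0498 × 0.0247)) = 1/(2 × 0.03507) = 14.3
CL* = √(0.0247/0.0498) = 0.704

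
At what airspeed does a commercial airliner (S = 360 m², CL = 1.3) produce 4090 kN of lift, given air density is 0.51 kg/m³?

v = 185 m/s

L = ½ρv²S·CL ⇒ v = √(2L/(ρ·S·CL))
v = √(2 × 4.09×10^6 / (0.51 × 360 × 1.3)) = √34270 = 185 m/s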